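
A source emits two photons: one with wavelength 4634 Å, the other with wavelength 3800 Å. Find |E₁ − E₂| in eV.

0.587 eV

Using E = hc/λ: E₁ = 4.2867 × 10^-19 J, E₂ = 5.2275 × 10^-19 J.
|ΔE| = |4.2867 × 10^-19 − 5.2275 × 10^-19| = 9.41 × 10^-20 J = 0.587 eV.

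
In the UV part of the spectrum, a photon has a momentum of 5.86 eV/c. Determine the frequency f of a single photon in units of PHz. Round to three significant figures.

1.42 PHz

In SI units: p = 5.86 eV/c = 3.1318·10^-27 kg·m/s.
Apply f = pc/h: f = 1.417·10^15 Hz.
Converting to PHz: f = 1.417 PHz ≈ 1.42 PHz.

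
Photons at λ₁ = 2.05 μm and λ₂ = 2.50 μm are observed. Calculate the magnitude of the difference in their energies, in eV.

0.109 eV

Using E = hc/λ: E₁ = 9.690e-20 J, E₂ = 7.946e-20 J.
|ΔE| = |9.690e-20 − 7.946e-20| = 1.74e-20 J = 0.109 eV.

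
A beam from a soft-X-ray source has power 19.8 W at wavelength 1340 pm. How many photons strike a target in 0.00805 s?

1.08 × 10^15 photons

Total energy: E_total = P·t = 19.8 × 0.00805 = 0.1594 J.
Per-photon energy: E = 1.482 × 10^-16 J.
N = E_total / E_photon = 1.08 × 10^15.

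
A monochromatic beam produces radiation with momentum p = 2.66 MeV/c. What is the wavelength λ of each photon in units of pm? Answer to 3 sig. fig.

First convert: p = 2.66 MeV/c = 1.4216 × 10^-21 kg·m/s.
The photon relation is λ = h/p, giving λ = 4.661 × 10^-13 m.
Converting to pm: λ = 0.4661 pm ≈ 0.466 pm.

0.466 pm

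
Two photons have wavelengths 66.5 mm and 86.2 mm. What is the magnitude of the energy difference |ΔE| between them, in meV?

Using E = hc/λ: E₁ = 2.987·10^-24 J, E₂ = 2.304·10^-24 J.
|ΔE| = |2.987·10^-24 − 2.304·10^-24| = 6.83·10^-25 J = 4.26·10^-3 meV.

4.26·10^-3 meV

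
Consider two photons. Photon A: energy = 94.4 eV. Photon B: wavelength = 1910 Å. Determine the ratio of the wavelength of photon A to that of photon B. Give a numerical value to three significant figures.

λ_A = 1.313·10^-8 m (from energy = 94.4 eV, via λ = hc/E).
λ_B = 1.910·10^-7 m (from wavelength = 1910 Å, via λ given directly).
Ratio = 1.313·10^-8 / 1.910·10^-7 = 0.0688.

0.0688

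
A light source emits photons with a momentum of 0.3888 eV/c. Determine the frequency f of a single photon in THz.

In SI units: p = 0.3888 eV/c = 2.0779e-28 kg·m/s.
Apply f = pc/h: f = 9.401e13 Hz.
Converting to THz: f = 94.01 THz ≈ 94.0 THz.

94.0 THz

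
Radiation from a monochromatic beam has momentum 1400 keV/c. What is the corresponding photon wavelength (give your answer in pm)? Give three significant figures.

(h = 6.62607015e-34 J·s, c = 2.99792458e8 m/s, 1 eV = 1.602176634e-19 J.)
First convert: p = 1400 keV/c = 7.4820e-22 kg·m/s.
Apply λ = h/p: λ = 8.856e-13 m.
Converting to pm: λ = 0.8856 pm ≈ 0.886 pm.

0.886 pm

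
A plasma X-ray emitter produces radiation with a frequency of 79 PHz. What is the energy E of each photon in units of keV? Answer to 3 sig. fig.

Convert to SI: f = 79 PHz = 7.9e16 Hz.
Apply E = hf: E = 5.235e-17 J.
Converting to keV: E = 0.3267 keV ≈ 0.327 keV.

0.327 keV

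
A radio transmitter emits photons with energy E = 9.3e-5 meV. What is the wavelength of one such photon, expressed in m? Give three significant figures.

In SI units: E = 9.3e-5 meV = 1.4900e-26 J.
Since λ = hc/E for a photon, λ = 13.33 m.
So λ ≈ 13.3 m.

13.3 m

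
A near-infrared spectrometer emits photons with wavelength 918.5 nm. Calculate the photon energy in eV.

Convert to SI: λ = 918.5 nm = 9.185·10^-7 m.
The photon relation is E = hc/λ, giving E = 2.163·10^-19 J.
Converting to eV: E = 1.350 eV ≈ 1.35 eV.

1.35 eV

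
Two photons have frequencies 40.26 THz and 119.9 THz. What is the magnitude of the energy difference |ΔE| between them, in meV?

329 meV

Using E = hf: E₁ = 2.6677 × 10^-20 J, E₂ = 7.9447 × 10^-20 J.
|ΔE| = |2.6677 × 10^-20 − 7.9447 × 10^-20| = 5.28 × 10^-20 J = 329 meV.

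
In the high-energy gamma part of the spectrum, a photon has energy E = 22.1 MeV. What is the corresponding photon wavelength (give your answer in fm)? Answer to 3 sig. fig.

56.1 fm

Use h = 6.62607015 × 10^-34 J·s, c = 2.99792458 × 10^8 m/s, 1 eV = 1.602176634 × 10^-19 J.
In SI units: E = 22.1 MeV = 3.5408 × 10^-12 J.
The photon relation is λ = hc/E, giving λ = 5.610 × 10^-14 m.
Converting to fm: λ = 56.10 fm ≈ 56.1 fm.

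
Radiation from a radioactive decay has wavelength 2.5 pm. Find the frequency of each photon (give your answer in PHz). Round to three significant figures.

1.20·10^5 PHz

Take c = 2.99792458·10^8 m/s.
In SI units: λ = 2.5 pm = 2.5·10^-12 m.
Apply f = c/λ: f = 1.199·10^20 Hz.
Converting to PHz: f = 119900 PHz ≈ 1.20·10^5 PHz.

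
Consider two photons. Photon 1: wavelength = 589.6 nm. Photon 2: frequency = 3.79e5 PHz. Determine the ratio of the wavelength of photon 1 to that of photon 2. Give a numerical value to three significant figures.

λ_1 = 5.896e-7 m (from wavelength = 589.6 nm, via λ given directly).
λ_2 = 7.910e-13 m (from frequency = 3.79e5 PHz, via λ = c/f).
Ratio = 5.896e-7 / 7.910e-13 = 7.45e5.

7.45e5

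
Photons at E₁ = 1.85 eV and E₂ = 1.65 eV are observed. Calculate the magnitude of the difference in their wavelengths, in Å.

Using λ = hc/E: λ₁ = 6.702e-7 m, λ₂ = 7.514e-7 m.
|Δλ| = |6.702e-7 − 7.514e-7| = 8.12e-8 m = 812 Å.

812 Å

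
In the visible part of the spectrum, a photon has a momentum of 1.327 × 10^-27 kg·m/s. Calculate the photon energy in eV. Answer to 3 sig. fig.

(c = 2.99792458 × 10^8 m/s, 1 eV = 1.602176634 × 10^-19 J.)
For a photon E = pc, so E = 3.978 × 10^-19 J.
Converting to eV: E = 2.483 eV ≈ 2.48 eV.

2.48 eV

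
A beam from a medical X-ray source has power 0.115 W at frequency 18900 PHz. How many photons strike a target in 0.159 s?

1.46e12 photons

Total energy: E_total = P·t = 0.115 × 0.159 = 0.01829 J.
Per-photon energy: E = 1.252e-14 J.
N = E_total / E_photon = 1.46e12.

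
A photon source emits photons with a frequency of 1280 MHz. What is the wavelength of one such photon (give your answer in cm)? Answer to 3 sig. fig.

Take c = 2.99792458·10^8 m/s.
Convert to SI: f = 1280 MHz = 1.28·10^9 Hz.
Apply λ = c/f: λ = 0.2342 m.
Converting to cm: λ = 23.42 cm ≈ 23.4 cm.

23.4 cm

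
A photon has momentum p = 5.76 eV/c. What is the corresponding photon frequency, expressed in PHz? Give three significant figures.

1.39 PHz

Use h = 6.62607015e-34 J·s, c = 2.99792458e8 m/s, 1 eV = 1.602176634e-19 J.
In SI units: p = 5.76 eV/c = 3.0783e-27 kg·m/s.
Since f = pc/h for a photon, f = 1.393e15 Hz.
Converting to PHz: f = 1.393 PHz ≈ 1.39 PHz.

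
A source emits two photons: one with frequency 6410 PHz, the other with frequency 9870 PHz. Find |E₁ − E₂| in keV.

14.3 keV

Using E = hf: E₁ = 4.247 × 10^-15 J, E₂ = 6.540 × 10^-15 J.
|ΔE| = |4.247 × 10^-15 − 6.540 × 10^-15| = 2.29 × 10^-15 J = 14.3 keV.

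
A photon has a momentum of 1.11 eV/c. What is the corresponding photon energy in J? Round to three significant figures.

1.78e-19 J

In SI units: p = 1.11 eV/c = 5.9322e-28 kg·m/s.
Since E = pc for a photon, E = 1.778e-19 J.
So E ≈ 1.78e-19 J.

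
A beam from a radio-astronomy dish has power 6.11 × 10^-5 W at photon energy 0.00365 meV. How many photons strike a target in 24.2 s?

2.53 × 10^21 photons

Total energy: E_total = P·t = 6.11 × 10^-5 × 24.2 = 0.001479 J.
Per-photon energy: E = 5.848 × 10^-25 J.
N = E_total / E_photon = 2.53 × 10^21.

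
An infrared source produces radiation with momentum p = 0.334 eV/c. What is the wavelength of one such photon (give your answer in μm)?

3.71 μm

Use h = 6.62607015·10^-34 J·s, c = 2.99792458·10^8 m/s, 1 eV = 1.602176634·10^-19 J.
In SI units: p = 0.334 eV/c = 1.7850·10^-28 kg·m/s.
The photon relation is λ = h/p, giving λ = 3.712·10^-6 m.
Converting to μm: λ = 3.712 μm ≈ 3.71 μm.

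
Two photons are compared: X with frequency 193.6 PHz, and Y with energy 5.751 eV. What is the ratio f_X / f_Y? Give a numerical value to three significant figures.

f_X = 1.936e17 Hz (from frequency = 193.6 PHz, via f given directly).
f_Y = 1.391e15 Hz (from energy = 5.751 eV, via f = E/h).
Ratio = 1.936e17 / 1.391e15 = 139.

139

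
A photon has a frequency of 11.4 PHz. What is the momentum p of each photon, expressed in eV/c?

47.1 eV/c

Convert to SI: f = 11.4 PHz = 1.14 × 10^16 Hz.
Apply p = hf/c: p = 2.520 × 10^-26 kg·m/s.
Converting to eV/c: p = 47.15 eV/c ≈ 47.1 eV/c.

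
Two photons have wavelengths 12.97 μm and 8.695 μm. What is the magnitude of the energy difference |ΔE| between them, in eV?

0.0470 eV

Using E = hc/λ: E₁ = 1.5316e-20 J, E₂ = 2.2846e-20 J.
|ΔE| = |1.5316e-20 − 2.2846e-20| = 7.53e-21 J = 0.0470 eV.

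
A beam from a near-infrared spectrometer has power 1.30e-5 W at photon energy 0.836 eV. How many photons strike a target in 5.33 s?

5.17e14 photons

Total energy: E_total = P·t = 1.30e-5 × 5.33 = 6.929e-5 J.
Per-photon energy: E = 1.339e-19 J.
N = E_total / E_photon = 5.17e14.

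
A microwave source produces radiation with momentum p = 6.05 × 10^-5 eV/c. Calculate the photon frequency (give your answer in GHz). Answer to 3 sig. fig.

In SI units: p = 6.05 × 10^-5 eV/c = 3.2333 × 10^-32 kg·m/s.
For a photon f = pc/h, so f = 1.463 × 10^10 Hz.
Converting to GHz: f = 14.63 GHz ≈ 14.6 GHz.

14.6 GHz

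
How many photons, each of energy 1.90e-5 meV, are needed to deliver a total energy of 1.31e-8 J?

4.30e18 photons

Per-photon energy: E = 3.044e-27 J (from energy = 1.90e-5 meV).
N = E_total / E_photon = 1.31e-8 J / 3.044e-27 J = 4.30e18.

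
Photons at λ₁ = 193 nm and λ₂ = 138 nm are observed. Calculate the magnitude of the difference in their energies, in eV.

Using E = hc/λ: E₁ = 1.029 × 10^-18 J, E₂ = 1.439 × 10^-18 J.
|ΔE| = |1.029 × 10^-18 − 1.439 × 10^-18| = 4.10 × 10^-19 J = 2.56 eV.

2.56 eV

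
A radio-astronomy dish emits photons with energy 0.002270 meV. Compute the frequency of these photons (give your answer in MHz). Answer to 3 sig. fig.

In SI units: E = 0.002270 meV = 3.6369e-25 J.
Apply f = E/h: f = 5.489e8 Hz.
Converting to MHz: f = 548.9 MHz ≈ 549 MHz.

549 MHz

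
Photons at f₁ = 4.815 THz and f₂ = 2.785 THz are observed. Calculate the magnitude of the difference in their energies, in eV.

8.40·10^-3 eV

Using E = hf: E₁ = 3.1905·10^-21 J, E₂ = 1.8454·10^-21 J.
|ΔE| = |3.1905·10^-21 − 1.8454·10^-21| = 1.35·10^-21 J = 8.40·10^-3 eV.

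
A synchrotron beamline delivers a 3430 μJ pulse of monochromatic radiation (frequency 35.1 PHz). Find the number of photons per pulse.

1.47e14 photons

Per-photon energy: E = 2.326e-17 J (from frequency = 35.1 PHz).
N = E_total / E_photon = 0.00343 J / 2.326e-17 J = 1.47e14.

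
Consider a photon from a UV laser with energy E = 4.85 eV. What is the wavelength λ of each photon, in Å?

2560 Å

Use h = 6.62607015e-34 J·s, c = 2.99792458e8 m/s, 1 eV = 1.602176634e-19 J.
Convert to SI: E = 4.85 eV = 7.7706e-19 J.
Since λ = hc/E for a photon, λ = 2.556e-7 m.
Converting to Å: λ = 2556 Å ≈ 2560 Å.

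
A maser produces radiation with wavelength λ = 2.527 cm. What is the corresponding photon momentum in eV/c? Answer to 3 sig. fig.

4.91e-5 eV/c

(h = 6.62607015e-34 J·s, c = 2.99792458e8 m/s, 1 eV = 1.602176634e-19 J.)
First convert: λ = 2.527 cm = 0.02527 m.
Apply p = h/λ: p = 2.622e-32 kg·m/s.
Converting to eV/c: p = 4.906e-5 eV/c ≈ 4.91e-5 eV/c.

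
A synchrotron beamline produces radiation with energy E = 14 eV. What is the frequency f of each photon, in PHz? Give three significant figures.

3.39 PHz

First convert: E = 14 eV = 2.2430e-18 J.
Apply f = E/h: f = 3.385e15 Hz.
Converting to PHz: f = 3.385 PHz ≈ 3.39 PHz.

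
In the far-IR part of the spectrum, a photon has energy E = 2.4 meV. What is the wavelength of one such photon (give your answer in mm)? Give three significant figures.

Use h = 6.62607015·10^-34 J·s, c = 2.99792458·10^8 m/s, 1 eV = 1.602176634·10^-19 J.
In SI units: E = 2.4 meV = 3.8452·10^-22 J.
Apply λ = hc/E: λ = 5.166·10^-4 m.
Converting to mm: λ = 0.5166 mm ≈ 0.517 mm.

0.517 mm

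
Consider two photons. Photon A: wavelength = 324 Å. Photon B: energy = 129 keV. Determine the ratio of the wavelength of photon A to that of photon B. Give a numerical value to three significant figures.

3370

λ_A = 3.240e-8 m (from wavelength = 324 Å, via λ given directly).
λ_B = 9.611e-12 m (from energy = 129 keV, via λ = hc/E).
Ratio = 3.240e-8 / 9.611e-12 = 3370.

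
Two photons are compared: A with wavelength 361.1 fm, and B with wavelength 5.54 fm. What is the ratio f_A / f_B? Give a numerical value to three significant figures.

0.0153

f_A = 8.302e20 Hz (from wavelength = 361.1 fm, via f = c/λ).
f_B = 5.411e22 Hz (from wavelength = 5.54 fm, via f = c/λ).
Ratio = 8.302e20 / 5.411e22 = 0.0153.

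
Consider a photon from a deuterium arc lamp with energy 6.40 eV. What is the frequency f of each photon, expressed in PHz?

1.55 PHz

Take h = 6.62607015 × 10^-34 J·s, 1 eV = 1.602176634 × 10^-19 J.
Convert to SI: E = 6.40 eV = 1.0254 × 10^-18 J.
For a photon f = E/h, so f = 1.548 × 10^15 Hz.
Converting to PHz: f = 1.548 PHz ≈ 1.55 PHz.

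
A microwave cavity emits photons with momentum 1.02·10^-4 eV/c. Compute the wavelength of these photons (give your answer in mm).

12.2 mm

In SI units: p = 1.02·10^-4 eV/c = 5.4512·10^-32 kg·m/s.
Since λ = h/p for a photon, λ = 0.01216 m.
Converting to mm: λ = 12.16 mm ≈ 12.2 mm.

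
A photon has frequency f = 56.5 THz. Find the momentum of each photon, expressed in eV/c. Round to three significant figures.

0.234 eV/c

Convert to SI: f = 56.5 THz = 5.65 × 10^13 Hz.
For a photon p = hf/c, so p = 1.249 × 10^-28 kg·m/s.
Converting to eV/c: p = 0.2337 eV/c ≈ 0.234 eV/c.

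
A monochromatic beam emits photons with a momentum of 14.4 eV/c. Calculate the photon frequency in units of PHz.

In SI units: p = 14.4 eV/c = 7.6958 × 10^-27 kg·m/s.
The photon relation is f = pc/h, giving f = 3.482 × 10^15 Hz.
Converting to PHz: f = 3.482 PHz ≈ 3.48 PHz.

3.48 PHz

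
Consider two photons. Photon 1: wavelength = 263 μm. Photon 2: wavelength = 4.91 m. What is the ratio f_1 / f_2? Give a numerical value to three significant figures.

f_1 = 1.140·10^12 Hz (from wavelength = 263 μm, via f = c/λ).
f_2 = 6.106·10^7 Hz (from wavelength = 4.91 m, via f = c/λ).
Ratio = 1.140·10^12 / 6.106·10^7 = 1.87·10^4.

1.87·10^4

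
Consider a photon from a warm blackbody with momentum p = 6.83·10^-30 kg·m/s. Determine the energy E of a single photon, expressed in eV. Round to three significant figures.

0.0128 eV

The photon relation is E = pc, giving E = 2.048·10^-21 J.
Converting to eV: E = 0.01278 eV ≈ 0.0128 eV.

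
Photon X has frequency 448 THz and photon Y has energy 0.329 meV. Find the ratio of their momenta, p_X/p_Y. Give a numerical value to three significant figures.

5630

p_X = 9.902e-28 kg·m/s (from frequency = 448 THz, via p = hf/c).
p_Y = 1.758e-31 kg·m/s (from energy = 0.329 meV, via p = E/c).
Ratio = 9.902e-28 / 1.758e-31 = 5630.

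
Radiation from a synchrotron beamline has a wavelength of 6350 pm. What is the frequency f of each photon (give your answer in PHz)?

First convert: λ = 6350 pm = 6.35e-9 m.
For a photon f = c/λ, so f = 4.721e16 Hz.
Converting to PHz: f = 47.21 PHz ≈ 47.2 PHz.

47.2 PHz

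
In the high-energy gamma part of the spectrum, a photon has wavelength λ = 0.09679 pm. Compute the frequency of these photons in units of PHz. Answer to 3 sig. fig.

3.10 × 10^6 PHz

Use c = 2.99792458 × 10^8 m/s.
First convert: λ = 0.09679 pm = 9.679 × 10^-14 m.
For a photon f = c/λ, so f = 3.097 × 10^21 Hz.
Converting to PHz: f = 3.097 × 10^6 PHz ≈ 3.10 × 10^6 PHz.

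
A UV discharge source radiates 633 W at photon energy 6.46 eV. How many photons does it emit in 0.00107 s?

6.54 × 10^17 photons

Total energy: E_total = P·t = 633 × 0.00107 = 0.6773 J.
Per-photon energy: E = 1.035 × 10^-18 J.
N = E_total / E_photon = 6.54 × 10^17.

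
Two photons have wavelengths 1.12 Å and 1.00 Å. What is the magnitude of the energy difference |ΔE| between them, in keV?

1.33 keV

Using E = hc/λ: E₁ = 1.774e-15 J, E₂ = 1.986e-15 J.
|ΔE| = |1.774e-15 − 1.986e-15| = 2.13e-16 J = 1.33 keV.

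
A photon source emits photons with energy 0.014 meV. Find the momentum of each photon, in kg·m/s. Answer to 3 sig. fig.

(c = 2.99792458 × 10^8 m/s, 1 eV = 1.602176634 × 10^-19 J.)
In SI units: E = 0.014 meV = 2.2430 × 10^-24 J.
Apply p = E/c: p = 7.482 × 10^-33 kg·m/s.
So p ≈ 7.48 × 10^-33 kg·m/s.

7.48 × 10^-33 kg·m/s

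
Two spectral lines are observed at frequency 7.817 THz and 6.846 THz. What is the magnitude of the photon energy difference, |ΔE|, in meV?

4.02 meV

Using E = hf: E₁ = 5.1796·10^-21 J, E₂ = 4.5362·10^-21 J.
|ΔE| = |5.1796·10^-21 − 4.5362·10^-21| = 6.43·10^-22 J = 4.02 meV.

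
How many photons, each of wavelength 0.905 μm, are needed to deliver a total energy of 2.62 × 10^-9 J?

1.19 × 10^10 photons

Per-photon energy: E = 2.195 × 10^-19 J (from wavelength = 0.905 μm).
N = E_total / E_photon = 2.62 × 10^-9 J / 2.195 × 10^-19 J = 1.19 × 10^10.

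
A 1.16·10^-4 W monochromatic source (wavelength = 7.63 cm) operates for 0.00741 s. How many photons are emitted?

3.30·10^17 photons

Total energy: E_total = P·t = 1.16·10^-4 × 0.00741 = 8.596·10^-7 J.
Per-photon energy: E = 2.603·10^-24 J.
N = E_total / E_photon = 3.30·10^17.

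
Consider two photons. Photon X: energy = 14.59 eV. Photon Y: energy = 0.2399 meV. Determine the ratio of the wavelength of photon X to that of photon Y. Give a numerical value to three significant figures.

λ_X = 8.498·10^-8 m (from energy = 14.59 eV, via λ = hc/E).
λ_Y = 0.005168 m (from energy = 0.2399 meV, via λ = hc/E).
Ratio = 8.498·10^-8 / 0.005168 = 1.64·10^-5.

1.64·10^-5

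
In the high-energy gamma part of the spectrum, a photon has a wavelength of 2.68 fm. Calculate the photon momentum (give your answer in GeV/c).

0.463 GeV/c

Take h = 6.62607015e-34 J·s, c = 2.99792458e8 m/s, 1 eV = 1.602176634e-19 J.
Convert to SI: λ = 2.68 fm = 2.68e-15 m.
For a photon p = h/λ, so p = 2.472e-19 kg·m/s.
Converting to GeV/c: p = 0.4626 GeV/c ≈ 0.463 GeV/c.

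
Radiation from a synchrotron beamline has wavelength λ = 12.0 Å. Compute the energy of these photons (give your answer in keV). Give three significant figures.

Use h = 6.62607015 × 10^-34 J·s, c = 2.99792458 × 10^8 m/s, 1 eV = 1.602176634 × 10^-19 J.
In SI units: λ = 12.0 Å = 1.20 × 10^-9 m.
The photon relation is E = hc/λ, giving E = 1.655 × 10^-16 J.
Converting to keV: E = 1.033 keV ≈ 1.03 keV.

1.03 keV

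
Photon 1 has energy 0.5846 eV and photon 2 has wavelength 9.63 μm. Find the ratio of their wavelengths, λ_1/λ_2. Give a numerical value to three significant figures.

0.220

λ_1 = 2.121 × 10^-6 m (from energy = 0.5846 eV, via λ = hc/E).
λ_2 = 9.630 × 10^-6 m (from wavelength = 9.63 μm, via λ given directly).
Ratio = 2.121 × 10^-6 / 9.630 × 10^-6 = 0.220.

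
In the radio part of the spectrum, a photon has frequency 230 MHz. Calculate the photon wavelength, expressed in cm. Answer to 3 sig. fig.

Use c = 2.99792458·10^8 m/s.
In SI units: f = 230 MHz = 2.3·10^8 Hz.
The photon relation is λ = c/f, giving λ = 1.303 m.
Converting to cm: λ = 130.3 cm ≈ 130 cm.

130 cm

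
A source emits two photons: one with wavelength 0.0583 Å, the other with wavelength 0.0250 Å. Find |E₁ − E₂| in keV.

283 keV

Using E = hc/λ: E₁ = 3.407e-14 J, E₂ = 7.946e-14 J.
|ΔE| = |3.407e-14 − 7.946e-14| = 4.54e-14 J = 283 keV.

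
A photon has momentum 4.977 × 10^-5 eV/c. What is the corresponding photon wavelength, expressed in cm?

2.49 cm

Take h = 6.62607015 × 10^-34 J·s, c = 2.99792458 × 10^8 m/s, 1 eV = 1.602176634 × 10^-19 J.
Convert to SI: p = 4.977 × 10^-5 eV/c = 2.6599 × 10^-32 kg·m/s.
The photon relation is λ = h/p, giving λ = 0.02491 m.
Converting to cm: λ = 2.491 cm ≈ 2.49 cm.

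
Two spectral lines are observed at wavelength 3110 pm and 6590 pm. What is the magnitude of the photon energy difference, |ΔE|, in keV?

0.211 keV

Using E = hc/λ: E₁ = 6.387e-17 J, E₂ = 3.014e-17 J.
|ΔE| = |6.387e-17 − 3.014e-17| = 3.37e-17 J = 0.211 keV.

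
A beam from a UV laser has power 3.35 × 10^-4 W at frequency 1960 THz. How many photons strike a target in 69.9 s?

1.80 × 10^16 photons

Total energy: E_total = P·t = 3.35 × 10^-4 × 69.9 = 0.02342 J.
Per-photon energy: E = 1.299 × 10^-18 J.
N = E_total / E_photon = 1.80 × 10^16.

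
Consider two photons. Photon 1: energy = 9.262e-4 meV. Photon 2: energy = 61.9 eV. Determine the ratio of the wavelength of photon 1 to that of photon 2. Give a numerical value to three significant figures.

6.68e7

λ_1 = 1.339 m (from energy = 9.262e-4 meV, via λ = hc/E).
λ_2 = 2.003e-8 m (from energy = 61.9 eV, via λ = hc/E).
Ratio = 1.339 / 2.003e-8 = 6.68e7.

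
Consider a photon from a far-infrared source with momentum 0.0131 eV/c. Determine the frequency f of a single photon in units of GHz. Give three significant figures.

3170 GHz

First convert: p = 0.0131 eV/c = 7.0010 × 10^-30 kg·m/s.
Apply f = pc/h: f = 3.168 × 10^12 Hz.
Converting to GHz: f = 3168 GHz ≈ 3170 GHz.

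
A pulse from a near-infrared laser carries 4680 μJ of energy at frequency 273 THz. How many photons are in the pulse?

Per-photon energy: E = 1.809·10^-19 J (from frequency = 273 THz).
N = E_total / E_photon = 0.00468 J / 1.809·10^-19 J = 2.59·10^16.

2.59·10^16 photons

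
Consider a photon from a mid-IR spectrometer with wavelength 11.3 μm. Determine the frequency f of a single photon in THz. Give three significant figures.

26.5 THz

Convert to SI: λ = 11.3 μm = 1.13e-5 m.
Apply f = c/λ: f = 2.653e13 Hz.
Converting to THz: f = 26.53 THz ≈ 26.5 THz.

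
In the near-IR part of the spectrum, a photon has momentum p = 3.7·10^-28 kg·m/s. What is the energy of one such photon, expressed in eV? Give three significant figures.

0.692 eV

(c = 2.99792458·10^8 m/s, 1 eV = 1.602176634·10^-19 J.)
For a photon E = pc, so E = 1.109·10^-19 J.
Converting to eV: E = 0.6923 eV ≈ 0.692 eV.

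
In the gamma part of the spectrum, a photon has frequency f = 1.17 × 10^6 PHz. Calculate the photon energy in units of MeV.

4.84 MeV

First convert: f = 1.17 × 10^6 PHz = 1.17 × 10^21 Hz.
Apply E = hf: E = 7.753 × 10^-13 J.
Converting to MeV: E = 4.839 MeV ≈ 4.84 MeV.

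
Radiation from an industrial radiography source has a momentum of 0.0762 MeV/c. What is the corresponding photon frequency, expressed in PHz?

1.84 × 10^4 PHz

(h = 6.62607015 × 10^-34 J·s, c = 2.99792458 × 10^8 m/s, 1 eV = 1.602176634 × 10^-19 J.)
First convert: p = 0.0762 MeV/c = 4.0723 × 10^-23 kg·m/s.
Apply f = pc/h: f = 1.843 × 10^19 Hz.
Converting to PHz: f = 18430 PHz ≈ 1.84 × 10^4 PHz.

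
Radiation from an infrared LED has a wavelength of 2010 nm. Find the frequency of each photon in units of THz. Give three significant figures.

149 THz

Use c = 2.99792458 × 10^8 m/s.
In SI units: λ = 2010 nm = 2.01 × 10^-6 m.
The photon relation is f = c/λ, giving f = 1.492 × 10^14 Hz.
Converting to THz: f = 149.2 THz ≈ 149 THz.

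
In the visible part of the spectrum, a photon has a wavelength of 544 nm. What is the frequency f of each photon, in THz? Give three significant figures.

Use c = 2.99792458e8 m/s.
In SI units: λ = 544 nm = 5.44e-7 m.
Since f = c/λ for a photon, f = 5.511e14 Hz.
Converting to THz: f = 551.1 THz ≈ 551 THz.

551 THz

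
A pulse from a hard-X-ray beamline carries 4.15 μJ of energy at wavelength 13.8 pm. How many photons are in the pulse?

2.88 × 10^8 photons

Per-photon energy: E = 1.439 × 10^-14 J (from wavelength = 13.8 pm).
N = E_total / E_photon = 4.15 × 10^-6 J / 1.439 × 10^-14 J = 2.88 × 10^8.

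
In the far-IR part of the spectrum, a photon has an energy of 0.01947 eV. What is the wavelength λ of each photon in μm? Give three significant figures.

63.7 μm

In SI units: E = 0.01947 eV = 3.1194e-21 J.
The photon relation is λ = hc/E, giving λ = 6.368e-5 m.
Converting to μm: λ = 63.68 μm ≈ 63.7 μm.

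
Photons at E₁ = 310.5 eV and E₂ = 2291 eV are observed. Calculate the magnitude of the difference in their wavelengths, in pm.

Using λ = hc/E: λ₁ = 3.9930e-9 m, λ₂ = 5.4118e-10 m.
|Δλ| = |3.9930e-9 − 5.4118e-10| = 3.45e-9 m = 3450 pm.

3450 pm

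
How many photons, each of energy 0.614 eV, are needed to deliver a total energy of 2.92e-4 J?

2.97e15 photons

Per-photon energy: E = 9.837e-20 J (from energy = 0.614 eV).
N = E_total / E_photon = 2.92e-4 J / 9.837e-20 J = 2.97e15.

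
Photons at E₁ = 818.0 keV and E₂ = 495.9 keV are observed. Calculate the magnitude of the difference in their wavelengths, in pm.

Using λ = hc/E: λ₁ = 1.5157e-12 m, λ₂ = 2.5002e-12 m.
|Δλ| = |1.5157e-12 − 2.5002e-12| = 9.84e-13 m = 0.984 pm.

0.984 pm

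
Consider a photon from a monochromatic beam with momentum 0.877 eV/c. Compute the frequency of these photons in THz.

(h = 6.62607015 × 10^-34 J·s, c = 2.99792458 × 10^8 m/s, 1 eV = 1.602176634 × 10^-19 J.)
First convert: p = 0.877 eV/c = 4.6869 × 10^-28 kg·m/s.
The photon relation is f = pc/h, giving f = 2.121 × 10^14 Hz.
Converting to THz: f = 212.1 THz ≈ 212 THz.

212 THz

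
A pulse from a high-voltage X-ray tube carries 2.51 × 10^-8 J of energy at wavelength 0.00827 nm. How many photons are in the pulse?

1.04 × 10^6 photons

Per-photon energy: E = 2.402 × 10^-14 J (from wavelength = 0.00827 nm).
N = E_total / E_photon = 2.51 × 10^-8 J / 2.402 × 10^-14 J = 1.04 × 10^6.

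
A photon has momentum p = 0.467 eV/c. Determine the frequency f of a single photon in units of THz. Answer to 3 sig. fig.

113 THz

Use h = 6.62607015 × 10^-34 J·s, c = 2.99792458 × 10^8 m/s, 1 eV = 1.602176634 × 10^-19 J.
Convert to SI: p = 0.467 eV/c = 2.4958 × 10^-28 kg·m/s.
Apply f = pc/h: f = 1.129 × 10^14 Hz.
Converting to THz: f = 112.9 THz ≈ 113 THz.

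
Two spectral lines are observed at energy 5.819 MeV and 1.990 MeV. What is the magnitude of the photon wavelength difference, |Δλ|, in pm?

Using λ = hc/E: λ₁ = 2.1307 × 10^-13 m, λ₂ = 6.2304 × 10^-13 m.
|Δλ| = |2.1307 × 10^-13 − 6.2304 × 10^-13| = 4.10 × 10^-13 m = 0.410 pm.

0.410 pm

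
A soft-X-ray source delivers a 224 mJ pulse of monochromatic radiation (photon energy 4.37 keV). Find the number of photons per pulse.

3.20 × 10^14 photons

Per-photon energy: E = 7.002 × 10^-16 J (from energy = 4.37 keV).
N = E_total / E_photon = 0.224 J / 7.002 × 10^-16 J = 3.20 × 10^14.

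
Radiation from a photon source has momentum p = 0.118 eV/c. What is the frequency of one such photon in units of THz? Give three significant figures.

28.5 THz

Use h = 6.62607015 × 10^-34 J·s, c = 2.99792458 × 10^8 m/s, 1 eV = 1.602176634 × 10^-19 J.
Convert to SI: p = 0.118 eV/c = 6.3063 × 10^-29 kg·m/s.
For a photon f = pc/h, so f = 2.853 × 10^13 Hz.
Converting to THz: f = 28.53 THz ≈ 28.5 THz.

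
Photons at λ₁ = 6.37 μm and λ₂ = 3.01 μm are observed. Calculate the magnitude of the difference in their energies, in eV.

Using E = hc/λ: E₁ = 3.118 × 10^-20 J, E₂ = 6.599 × 10^-20 J.
|ΔE| = |3.118 × 10^-20 − 6.599 × 10^-20| = 3.48 × 10^-20 J = 0.217 eV.

0.217 eV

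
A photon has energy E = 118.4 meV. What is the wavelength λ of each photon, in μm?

10.5 μm

Take h = 6.62607015e-34 J·s, c = 2.99792458e8 m/s, 1 eV = 1.602176634e-19 J.
First convert: E = 118.4 meV = 1.8970e-20 J.
The photon relation is λ = hc/E, giving λ = 1.047e-5 m.
Converting to μm: λ = 10.47 μm ≈ 10.5 μm.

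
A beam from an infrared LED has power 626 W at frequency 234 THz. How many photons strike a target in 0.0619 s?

2.50 × 10^20 photons

Total energy: E_total = P·t = 626 × 0.0619 = 38.75 J.
Per-photon energy: E = 1.551 × 10^-19 J.
N = E_total / E_photon = 2.50 × 10^20.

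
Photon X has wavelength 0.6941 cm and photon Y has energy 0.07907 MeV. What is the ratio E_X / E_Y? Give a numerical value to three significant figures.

E_X = 2.862·10^-23 J (from wavelength = 0.6941 cm, via E = hc/λ).
E_Y = 1.267·10^-14 J (from energy = 0.07907 MeV, via E given directly).
Ratio = 2.862·10^-23 / 1.267·10^-14 = 2.26·10^-9.

2.26·10^-9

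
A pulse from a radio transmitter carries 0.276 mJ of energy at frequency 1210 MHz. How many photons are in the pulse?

Per-photon energy: E = 8.018·10^-25 J (from frequency = 1210 MHz).
N = E_total / E_photon = 2.76·10^-4 J / 8.018·10^-25 J = 3.44·10^20.

3.44·10^20 photons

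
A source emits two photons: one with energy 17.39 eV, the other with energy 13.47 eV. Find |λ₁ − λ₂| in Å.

Using λ = hc/E: λ₁ = 7.1296e-8 m, λ₂ = 9.2045e-8 m.
|Δλ| = |7.1296e-8 − 9.2045e-8| = 2.07e-8 m = 207 Å.

207 Å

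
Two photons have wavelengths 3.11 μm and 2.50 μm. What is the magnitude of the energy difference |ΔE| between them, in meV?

Using E = hc/λ: E₁ = 6.387e-20 J, E₂ = 7.946e-20 J.
|ΔE| = |6.387e-20 − 7.946e-20| = 1.56e-20 J = 97.3 meV.

97.3 meV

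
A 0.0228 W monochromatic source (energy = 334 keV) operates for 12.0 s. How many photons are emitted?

Total energy: E_total = P·t = 0.0228 × 12.0 = 0.2736 J.
Per-photon energy: E = 5.351e-14 J.
N = E_total / E_photon = 5.11e12.

5.11e12 photons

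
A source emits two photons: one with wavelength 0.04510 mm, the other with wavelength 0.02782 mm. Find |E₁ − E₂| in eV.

Using E = hc/λ: E₁ = 4.4045e-21 J, E₂ = 7.1404e-21 J.
|ΔE| = |4.4045e-21 − 7.1404e-21| = 2.74e-21 J = 0.0171 eV.

0.0171 eV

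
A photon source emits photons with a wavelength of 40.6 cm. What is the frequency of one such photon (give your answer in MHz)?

738 MHz

(c = 2.99792458e8 m/s.)
In SI units: λ = 40.6 cm = 0.406 m.
Since f = c/λ for a photon, f = 7.384e8 Hz.
Converting to MHz: f = 738.4 MHz ≈ 738 MHz.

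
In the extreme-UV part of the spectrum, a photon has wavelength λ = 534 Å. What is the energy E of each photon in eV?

23.2 eV

Use h = 6.62607015 × 10^-34 J·s, c = 2.99792458 × 10^8 m/s, 1 eV = 1.602176634 × 10^-19 J.
First convert: λ = 534 Å = 5.34 × 10^-8 m.
For a photon E = hc/λ, so E = 3.720 × 10^-18 J.
Converting to eV: E = 23.22 eV ≈ 23.2 eV.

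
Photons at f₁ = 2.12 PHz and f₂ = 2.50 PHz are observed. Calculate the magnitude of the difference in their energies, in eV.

1.57 eV

Using E = hf: E₁ = 1.405e-18 J, E₂ = 1.657e-18 J.
|ΔE| = |1.405e-18 − 1.657e-18| = 2.52e-19 J = 1.57 eV.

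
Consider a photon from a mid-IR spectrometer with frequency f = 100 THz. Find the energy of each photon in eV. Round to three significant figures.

In SI units: f = 100 THz = 1.0e14 Hz.
Apply E = hf: E = 6.626e-20 J.
Converting to eV: E = 0.4136 eV ≈ 0.414 eV.

0.414 eV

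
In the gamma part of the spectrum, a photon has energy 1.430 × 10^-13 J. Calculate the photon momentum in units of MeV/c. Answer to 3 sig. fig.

The photon relation is p = E/c, giving p = 4.770 × 10^-22 kg·m/s.
Converting to MeV/c: p = 0.8925 MeV/c ≈ 0.893 MeV/c.

0.893 MeV/c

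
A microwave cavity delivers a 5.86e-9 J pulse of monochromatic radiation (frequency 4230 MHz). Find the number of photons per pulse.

2.09e15 photons

Per-photon energy: E = 2.803e-24 J (from frequency = 4230 MHz).
N = E_total / E_photon = 5.86e-9 J / 2.803e-24 J = 2.09e15.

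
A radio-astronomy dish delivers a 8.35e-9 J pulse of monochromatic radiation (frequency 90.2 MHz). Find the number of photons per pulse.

1.40e17 photons

Per-photon energy: E = 5.977e-26 J (from frequency = 90.2 MHz).
N = E_total / E_photon = 8.35e-9 J / 5.977e-26 J = 1.40e17.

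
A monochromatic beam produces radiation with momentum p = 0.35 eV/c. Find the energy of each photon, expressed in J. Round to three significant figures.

Take c = 2.99792458e8 m/s, 1 eV = 1.602176634e-19 J.
In SI units: p = 0.35 eV/c = 1.8705e-28 kg·m/s.
The photon relation is E = pc, giving E = 5.608e-20 J.
So E ≈ 5.61e-20 J.

5.61e-20 J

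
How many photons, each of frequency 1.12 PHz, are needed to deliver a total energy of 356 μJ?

Per-photon energy: E = 7.421e-19 J (from frequency = 1.12 PHz).
N = E_total / E_photon = 3.56e-4 J / 7.421e-19 J = 4.80e14.

4.80e14 photons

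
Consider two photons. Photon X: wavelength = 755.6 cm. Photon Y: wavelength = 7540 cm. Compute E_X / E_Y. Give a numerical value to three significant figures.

9.98

E_X = 2.629e-26 J (from wavelength = 755.6 cm, via E = hc/λ).
E_Y = 2.635e-27 J (from wavelength = 7540 cm, via E = hc/λ).
Ratio = 2.629e-26 / 2.635e-27 = 9.98.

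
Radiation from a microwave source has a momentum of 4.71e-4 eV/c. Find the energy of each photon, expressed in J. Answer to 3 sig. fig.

7.55e-23 J

(c = 2.99792458e8 m/s, 1 eV = 1.602176634e-19 J.)
Convert to SI: p = 4.71e-4 eV/c = 2.5172e-31 kg·m/s.
For a photon E = pc, so E = 7.546e-23 J.
So E ≈ 7.55e-23 J.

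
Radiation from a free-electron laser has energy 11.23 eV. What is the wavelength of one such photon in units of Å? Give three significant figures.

Use h = 6.62607015·10^-34 J·s, c = 2.99792458·10^8 m/s, 1 eV = 1.602176634·10^-19 J.
In SI units: E = 11.23 eV = 1.7992·10^-18 J.
The photon relation is λ = hc/E, giving λ = 1.104·10^-7 m.
Converting to Å: λ = 1104 Å ≈ 1100 Å.

1100 Å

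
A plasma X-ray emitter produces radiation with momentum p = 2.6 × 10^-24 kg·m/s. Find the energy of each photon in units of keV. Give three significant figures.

Apply E = pc: E = 7.795 × 10^-16 J.
Converting to keV: E = 4.865 keV ≈ 4.87 keV.

4.87 keV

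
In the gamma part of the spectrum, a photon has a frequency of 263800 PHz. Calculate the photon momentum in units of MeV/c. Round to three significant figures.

1.09 MeV/c

Use h = 6.62607015 × 10^-34 J·s, c = 2.99792458 × 10^8 m/s, 1 eV = 1.602176634 × 10^-19 J.
In SI units: f = 263800 PHz = 2.638 × 10^20 Hz.
The photon relation is p = hf/c, giving p = 5.831 × 10^-22 kg·m/s.
Converting to MeV/c: p = 1.091 MeV/c ≈ 1.09 MeV/c.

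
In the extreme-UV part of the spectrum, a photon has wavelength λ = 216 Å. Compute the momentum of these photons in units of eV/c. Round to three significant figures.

57.4 eV/c

Take h = 6.62607015 × 10^-34 J·s, c = 2.99792458 × 10^8 m/s, 1 eV = 1.602176634 × 10^-19 J.
First convert: λ = 216 Å = 2.16 × 10^-8 m.
For a photon p = h/λ, so p = 3.068 × 10^-26 kg·m/s.
Converting to eV/c: p = 57.40 eV/c ≈ 57.4 eV/c.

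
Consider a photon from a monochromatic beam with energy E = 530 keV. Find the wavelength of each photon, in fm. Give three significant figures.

2340 fm

In SI units: E = 530 keV = 8.4915e-14 J.
Apply λ = hc/E: λ = 2.339e-12 m.
Converting to fm: λ = 2339 fm ≈ 2340 fm.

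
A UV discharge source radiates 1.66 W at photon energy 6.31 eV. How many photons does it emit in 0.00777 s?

Total energy: E_total = P·t = 1.66 × 0.00777 = 0.01290 J.
Per-photon energy: E = 1.011 × 10^-18 J.
N = E_total / E_photon = 1.28 × 10^16.

1.28 × 10^16 photons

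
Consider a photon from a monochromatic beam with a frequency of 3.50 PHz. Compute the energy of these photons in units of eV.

Use h = 6.62607015e-34 J·s, 1 eV = 1.602176634e-19 J.
In SI units: f = 3.50 PHz = 3.50e15 Hz.
Apply E = hf: E = 2.319e-18 J.
Converting to eV: E = 14.47 eV ≈ 14.5 eV.

14.5 eV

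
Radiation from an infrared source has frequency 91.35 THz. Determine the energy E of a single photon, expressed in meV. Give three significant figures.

378 meV

First convert: f = 91.35 THz = 9.135e13 Hz.
The photon relation is E = hf, giving E = 6.053e-20 J.
Converting to meV: E = 377.8 meV ≈ 378 meV.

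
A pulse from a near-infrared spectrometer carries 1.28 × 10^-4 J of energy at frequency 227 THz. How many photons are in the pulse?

8.51 × 10^14 photons

Per-photon energy: E = 1.504 × 10^-19 J (from frequency = 227 THz).
N = E_total / E_photon = 1.28 × 10^-4 J / 1.504 × 10^-19 J = 8.51 × 10^14.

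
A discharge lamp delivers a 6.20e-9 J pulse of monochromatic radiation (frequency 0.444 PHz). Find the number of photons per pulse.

2.11e10 photons

Per-photon energy: E = 2.942e-19 J (from frequency = 0.444 PHz).
N = E_total / E_photon = 6.20e-9 J / 2.942e-19 J = 2.11e10.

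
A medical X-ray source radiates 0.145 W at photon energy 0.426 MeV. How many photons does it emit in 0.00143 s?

3.04 × 10^9 photons

Total energy: E_total = P·t = 0.145 × 0.00143 = 2.073 × 10^-4 J.
Per-photon energy: E = 6.825 × 10^-14 J.
N = E_total / E_photon = 3.04 × 10^9.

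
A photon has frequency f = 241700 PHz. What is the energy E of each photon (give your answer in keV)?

In SI units: f = 241700 PHz = 2.417e20 Hz.
Apply E = hf: E = 1.602e-13 J.
Converting to keV: E = 999.6 keV ≈ 1000 keV.

1000 keV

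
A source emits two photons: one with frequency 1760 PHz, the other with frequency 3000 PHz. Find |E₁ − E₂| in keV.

5.13 keV

Using E = hf: E₁ = 1.166 × 10^-15 J, E₂ = 1.988 × 10^-15 J.
|ΔE| = |1.166 × 10^-15 − 1.988 × 10^-15| = 8.22 × 10^-16 J = 5.13 keV.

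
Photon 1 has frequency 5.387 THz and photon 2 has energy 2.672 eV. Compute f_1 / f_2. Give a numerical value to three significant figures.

f_1 = 5.387 × 10^12 Hz (from frequency = 5.387 THz, via f given directly).
f_2 = 6.461 × 10^14 Hz (from energy = 2.672 eV, via f = E/h).
Ratio = 5.387 × 10^12 / 6.461 × 10^14 = 8.34 × 10^-3.

8.34 × 10^-3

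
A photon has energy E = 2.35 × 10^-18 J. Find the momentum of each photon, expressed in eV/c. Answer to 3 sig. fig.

14.7 eV/c

Use c = 2.99792458 × 10^8 m/s, 1 eV = 1.602176634 × 10^-19 J.
Apply p = E/c: p = 7.839 × 10^-27 kg·m/s.
Converting to eV/c: p = 14.67 eV/c ≈ 14.7 eV/c.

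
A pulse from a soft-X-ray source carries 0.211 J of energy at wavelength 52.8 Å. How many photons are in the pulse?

5.61 × 10^15 photons

Per-photon energy: E = 3.762 × 10^-17 J (from wavelength = 52.8 Å).
N = E_total / E_photon = 0.211 J / 3.762 × 10^-17 J = 5.61 × 10^15.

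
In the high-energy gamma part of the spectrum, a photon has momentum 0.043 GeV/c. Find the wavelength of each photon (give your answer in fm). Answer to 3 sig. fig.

Use h = 6.62607015e-34 J·s, c = 2.99792458e8 m/s, 1 eV = 1.602176634e-19 J.
In SI units: p = 0.043 GeV/c = 2.2980e-20 kg·m/s.
Apply λ = h/p: λ = 2.883e-14 m.
Converting to fm: λ = 28.83 fm ≈ 28.8 fm.

28.8 fm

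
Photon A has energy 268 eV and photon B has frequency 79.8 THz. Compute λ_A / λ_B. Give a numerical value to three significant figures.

λ_A = 4.626·10^-9 m (from energy = 268 eV, via λ = hc/E).
λ_B = 3.757·10^-6 m (from frequency = 79.8 THz, via λ = c/f).
Ratio = 4.626·10^-9 / 3.757·10^-6 = 1.23·10^-3.

1.23·10^-3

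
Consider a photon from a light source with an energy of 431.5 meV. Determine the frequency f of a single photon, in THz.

(h = 6.62607015e-34 J·s, 1 eV = 1.602176634e-19 J.)
Convert to SI: E = 431.5 meV = 6.9134e-20 J.
The photon relation is f = E/h, giving f = 1.043e14 Hz.
Converting to THz: f = 104.3 THz ≈ 104 THz.

104 THz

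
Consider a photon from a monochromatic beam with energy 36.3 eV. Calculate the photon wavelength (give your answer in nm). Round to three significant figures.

34.2 nm

First convert: E = 36.3 eV = 5.8159 × 10^-18 J.
Apply λ = hc/E: λ = 3.416 × 10^-8 m.
Converting to nm: λ = 34.16 nm ≈ 34.2 nm.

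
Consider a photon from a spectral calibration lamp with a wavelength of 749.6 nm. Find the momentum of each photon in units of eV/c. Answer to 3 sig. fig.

1.65 eV/c

Take h = 6.62607015 × 10^-34 J·s, c = 2.99792458 × 10^8 m/s, 1 eV = 1.602176634 × 10^-19 J.
First convert: λ = 749.6 nm = 7.496 × 10^-7 m.
The photon relation is p = h/λ, giving p = 8.839 × 10^-28 kg·m/s.
Converting to eV/c: p = 1.654 eV/c ≈ 1.65 eV/c.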